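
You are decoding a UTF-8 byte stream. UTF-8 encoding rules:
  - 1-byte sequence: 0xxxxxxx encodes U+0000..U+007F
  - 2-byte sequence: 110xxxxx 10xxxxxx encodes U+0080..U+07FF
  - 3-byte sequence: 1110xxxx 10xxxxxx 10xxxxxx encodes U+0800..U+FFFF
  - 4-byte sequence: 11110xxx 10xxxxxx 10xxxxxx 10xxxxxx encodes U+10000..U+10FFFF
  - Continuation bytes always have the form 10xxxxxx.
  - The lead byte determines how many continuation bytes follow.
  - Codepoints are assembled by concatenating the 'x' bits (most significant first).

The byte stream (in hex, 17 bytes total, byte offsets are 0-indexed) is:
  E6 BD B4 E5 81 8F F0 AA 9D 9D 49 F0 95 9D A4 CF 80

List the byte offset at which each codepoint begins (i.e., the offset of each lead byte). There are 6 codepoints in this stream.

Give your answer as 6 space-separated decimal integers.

Byte[0]=E6: 3-byte lead, need 2 cont bytes. acc=0x6
Byte[1]=BD: continuation. acc=(acc<<6)|0x3D=0x1BD
Byte[2]=B4: continuation. acc=(acc<<6)|0x34=0x6F74
Completed: cp=U+6F74 (starts at byte 0)
Byte[3]=E5: 3-byte lead, need 2 cont bytes. acc=0x5
Byte[4]=81: continuation. acc=(acc<<6)|0x01=0x141
Byte[5]=8F: continuation. acc=(acc<<6)|0x0F=0x504F
Completed: cp=U+504F (starts at byte 3)
Byte[6]=F0: 4-byte lead, need 3 cont bytes. acc=0x0
Byte[7]=AA: continuation. acc=(acc<<6)|0x2A=0x2A
Byte[8]=9D: continuation. acc=(acc<<6)|0x1D=0xA9D
Byte[9]=9D: continuation. acc=(acc<<6)|0x1D=0x2A75D
Completed: cp=U+2A75D (starts at byte 6)
Byte[10]=49: 1-byte ASCII. cp=U+0049
Byte[11]=F0: 4-byte lead, need 3 cont bytes. acc=0x0
Byte[12]=95: continuation. acc=(acc<<6)|0x15=0x15
Byte[13]=9D: continuation. acc=(acc<<6)|0x1D=0x55D
Byte[14]=A4: continuation. acc=(acc<<6)|0x24=0x15764
Completed: cp=U+15764 (starts at byte 11)
Byte[15]=CF: 2-byte lead, need 1 cont bytes. acc=0xF
Byte[16]=80: continuation. acc=(acc<<6)|0x00=0x3C0
Completed: cp=U+03C0 (starts at byte 15)

Answer: 0 3 6 10 11 15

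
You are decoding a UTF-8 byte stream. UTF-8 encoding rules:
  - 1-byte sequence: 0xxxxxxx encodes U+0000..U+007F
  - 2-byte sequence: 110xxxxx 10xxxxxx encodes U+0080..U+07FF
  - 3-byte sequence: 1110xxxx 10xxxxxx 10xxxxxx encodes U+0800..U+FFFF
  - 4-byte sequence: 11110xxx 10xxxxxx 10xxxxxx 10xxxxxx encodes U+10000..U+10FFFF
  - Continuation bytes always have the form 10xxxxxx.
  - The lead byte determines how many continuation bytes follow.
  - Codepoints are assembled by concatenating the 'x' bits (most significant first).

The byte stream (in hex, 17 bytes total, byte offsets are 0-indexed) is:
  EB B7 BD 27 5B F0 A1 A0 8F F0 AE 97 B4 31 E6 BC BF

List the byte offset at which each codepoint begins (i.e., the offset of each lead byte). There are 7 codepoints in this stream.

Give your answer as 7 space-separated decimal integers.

Byte[0]=EB: 3-byte lead, need 2 cont bytes. acc=0xB
Byte[1]=B7: continuation. acc=(acc<<6)|0x37=0x2F7
Byte[2]=BD: continuation. acc=(acc<<6)|0x3D=0xBDFD
Completed: cp=U+BDFD (starts at byte 0)
Byte[3]=27: 1-byte ASCII. cp=U+0027
Byte[4]=5B: 1-byte ASCII. cp=U+005B
Byte[5]=F0: 4-byte lead, need 3 cont bytes. acc=0x0
Byte[6]=A1: continuation. acc=(acc<<6)|0x21=0x21
Byte[7]=A0: continuation. acc=(acc<<6)|0x20=0x860
Byte[8]=8F: continuation. acc=(acc<<6)|0x0F=0x2180F
Completed: cp=U+2180F (starts at byte 5)
Byte[9]=F0: 4-byte lead, need 3 cont bytes. acc=0x0
Byte[10]=AE: continuation. acc=(acc<<6)|0x2E=0x2E
Byte[11]=97: continuation. acc=(acc<<6)|0x17=0xB97
Byte[12]=B4: continuation. acc=(acc<<6)|0x34=0x2E5F4
Completed: cp=U+2E5F4 (starts at byte 9)
Byte[13]=31: 1-byte ASCII. cp=U+0031
Byte[14]=E6: 3-byte lead, need 2 cont bytes. acc=0x6
Byte[15]=BC: continuation. acc=(acc<<6)|0x3C=0x1BC
Byte[16]=BF: continuation. acc=(acc<<6)|0x3F=0x6F3F
Completed: cp=U+6F3F (starts at byte 14)

Answer: 0 3 4 5 9 13 14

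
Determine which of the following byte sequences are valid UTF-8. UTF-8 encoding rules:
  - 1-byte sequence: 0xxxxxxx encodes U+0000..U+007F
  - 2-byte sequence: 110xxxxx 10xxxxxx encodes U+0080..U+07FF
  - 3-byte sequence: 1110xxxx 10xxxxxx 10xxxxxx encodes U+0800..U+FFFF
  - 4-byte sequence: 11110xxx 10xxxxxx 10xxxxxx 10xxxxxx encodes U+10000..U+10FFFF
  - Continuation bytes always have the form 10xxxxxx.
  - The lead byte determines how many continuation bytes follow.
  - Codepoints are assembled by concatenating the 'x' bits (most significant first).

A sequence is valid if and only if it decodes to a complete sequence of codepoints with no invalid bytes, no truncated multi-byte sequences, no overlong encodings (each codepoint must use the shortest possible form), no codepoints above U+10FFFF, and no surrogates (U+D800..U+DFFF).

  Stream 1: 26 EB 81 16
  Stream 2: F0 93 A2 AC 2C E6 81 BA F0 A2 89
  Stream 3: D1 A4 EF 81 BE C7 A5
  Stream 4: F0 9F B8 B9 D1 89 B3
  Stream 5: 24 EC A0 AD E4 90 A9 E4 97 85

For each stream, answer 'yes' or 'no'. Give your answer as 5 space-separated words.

Answer: no no yes no yes

Derivation:
Stream 1: error at byte offset 3. INVALID
Stream 2: error at byte offset 11. INVALID
Stream 3: decodes cleanly. VALID
Stream 4: error at byte offset 6. INVALID
Stream 5: decodes cleanly. VALID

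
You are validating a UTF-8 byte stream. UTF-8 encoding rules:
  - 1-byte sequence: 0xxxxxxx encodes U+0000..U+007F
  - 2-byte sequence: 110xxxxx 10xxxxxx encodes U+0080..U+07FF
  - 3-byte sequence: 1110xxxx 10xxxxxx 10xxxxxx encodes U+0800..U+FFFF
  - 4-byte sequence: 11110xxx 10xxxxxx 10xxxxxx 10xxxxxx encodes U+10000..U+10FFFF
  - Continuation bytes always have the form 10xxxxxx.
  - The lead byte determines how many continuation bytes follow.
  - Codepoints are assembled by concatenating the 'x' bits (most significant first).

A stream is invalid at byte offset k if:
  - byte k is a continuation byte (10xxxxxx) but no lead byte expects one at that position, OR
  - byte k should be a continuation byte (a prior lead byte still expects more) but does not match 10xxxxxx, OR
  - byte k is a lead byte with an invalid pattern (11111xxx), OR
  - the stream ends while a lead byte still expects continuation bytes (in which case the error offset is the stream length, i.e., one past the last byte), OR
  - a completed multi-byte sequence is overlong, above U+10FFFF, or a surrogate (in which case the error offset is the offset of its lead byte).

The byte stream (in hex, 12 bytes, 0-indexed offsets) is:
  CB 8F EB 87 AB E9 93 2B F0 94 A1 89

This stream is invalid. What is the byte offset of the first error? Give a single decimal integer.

Byte[0]=CB: 2-byte lead, need 1 cont bytes. acc=0xB
Byte[1]=8F: continuation. acc=(acc<<6)|0x0F=0x2CF
Completed: cp=U+02CF (starts at byte 0)
Byte[2]=EB: 3-byte lead, need 2 cont bytes. acc=0xB
Byte[3]=87: continuation. acc=(acc<<6)|0x07=0x2C7
Byte[4]=AB: continuation. acc=(acc<<6)|0x2B=0xB1EB
Completed: cp=U+B1EB (starts at byte 2)
Byte[5]=E9: 3-byte lead, need 2 cont bytes. acc=0x9
Byte[6]=93: continuation. acc=(acc<<6)|0x13=0x253
Byte[7]=2B: expected 10xxxxxx continuation. INVALID

Answer: 7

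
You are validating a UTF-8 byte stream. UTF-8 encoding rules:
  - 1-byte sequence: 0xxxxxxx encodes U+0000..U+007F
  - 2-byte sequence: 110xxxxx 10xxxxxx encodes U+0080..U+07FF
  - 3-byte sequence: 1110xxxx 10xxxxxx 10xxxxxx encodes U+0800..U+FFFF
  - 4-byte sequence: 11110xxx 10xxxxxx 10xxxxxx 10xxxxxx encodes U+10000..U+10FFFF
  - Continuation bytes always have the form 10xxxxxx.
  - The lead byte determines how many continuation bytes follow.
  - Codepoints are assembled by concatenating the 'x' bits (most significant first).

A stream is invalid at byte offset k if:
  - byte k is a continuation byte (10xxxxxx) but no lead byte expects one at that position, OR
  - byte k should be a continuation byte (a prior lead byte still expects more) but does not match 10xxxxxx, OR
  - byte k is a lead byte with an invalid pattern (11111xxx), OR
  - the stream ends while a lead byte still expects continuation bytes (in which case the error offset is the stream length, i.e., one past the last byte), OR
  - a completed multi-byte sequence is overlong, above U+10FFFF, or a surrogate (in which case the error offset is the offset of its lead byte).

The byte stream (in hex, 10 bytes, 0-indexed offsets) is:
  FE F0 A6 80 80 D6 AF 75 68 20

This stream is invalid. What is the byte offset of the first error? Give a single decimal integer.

Answer: 0

Derivation:
Byte[0]=FE: INVALID lead byte (not 0xxx/110x/1110/11110)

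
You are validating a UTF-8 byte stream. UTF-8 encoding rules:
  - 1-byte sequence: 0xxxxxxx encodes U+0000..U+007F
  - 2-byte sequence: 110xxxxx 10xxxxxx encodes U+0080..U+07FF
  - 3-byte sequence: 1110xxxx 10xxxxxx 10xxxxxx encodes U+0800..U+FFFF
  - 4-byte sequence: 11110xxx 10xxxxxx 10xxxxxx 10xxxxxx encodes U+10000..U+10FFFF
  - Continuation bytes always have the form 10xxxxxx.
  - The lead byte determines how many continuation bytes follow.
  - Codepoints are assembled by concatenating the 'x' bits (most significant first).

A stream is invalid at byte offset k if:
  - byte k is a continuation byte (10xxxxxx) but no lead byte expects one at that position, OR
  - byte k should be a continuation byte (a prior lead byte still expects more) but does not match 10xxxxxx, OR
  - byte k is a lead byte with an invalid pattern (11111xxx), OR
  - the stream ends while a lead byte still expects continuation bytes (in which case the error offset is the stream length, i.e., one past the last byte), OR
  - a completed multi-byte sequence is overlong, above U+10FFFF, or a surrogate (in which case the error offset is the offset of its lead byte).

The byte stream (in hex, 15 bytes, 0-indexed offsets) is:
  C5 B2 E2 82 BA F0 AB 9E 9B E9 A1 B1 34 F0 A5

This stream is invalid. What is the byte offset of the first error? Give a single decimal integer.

Answer: 15

Derivation:
Byte[0]=C5: 2-byte lead, need 1 cont bytes. acc=0x5
Byte[1]=B2: continuation. acc=(acc<<6)|0x32=0x172
Completed: cp=U+0172 (starts at byte 0)
Byte[2]=E2: 3-byte lead, need 2 cont bytes. acc=0x2
Byte[3]=82: continuation. acc=(acc<<6)|0x02=0x82
Byte[4]=BA: continuation. acc=(acc<<6)|0x3A=0x20BA
Completed: cp=U+20BA (starts at byte 2)
Byte[5]=F0: 4-byte lead, need 3 cont bytes. acc=0x0
Byte[6]=AB: continuation. acc=(acc<<6)|0x2B=0x2B
Byte[7]=9E: continuation. acc=(acc<<6)|0x1E=0xADE
Byte[8]=9B: continuation. acc=(acc<<6)|0x1B=0x2B79B
Completed: cp=U+2B79B (starts at byte 5)
Byte[9]=E9: 3-byte lead, need 2 cont bytes. acc=0x9
Byte[10]=A1: continuation. acc=(acc<<6)|0x21=0x261
Byte[11]=B1: continuation. acc=(acc<<6)|0x31=0x9871
Completed: cp=U+9871 (starts at byte 9)
Byte[12]=34: 1-byte ASCII. cp=U+0034
Byte[13]=F0: 4-byte lead, need 3 cont bytes. acc=0x0
Byte[14]=A5: continuation. acc=(acc<<6)|0x25=0x25
Byte[15]: stream ended, expected continuation. INVALID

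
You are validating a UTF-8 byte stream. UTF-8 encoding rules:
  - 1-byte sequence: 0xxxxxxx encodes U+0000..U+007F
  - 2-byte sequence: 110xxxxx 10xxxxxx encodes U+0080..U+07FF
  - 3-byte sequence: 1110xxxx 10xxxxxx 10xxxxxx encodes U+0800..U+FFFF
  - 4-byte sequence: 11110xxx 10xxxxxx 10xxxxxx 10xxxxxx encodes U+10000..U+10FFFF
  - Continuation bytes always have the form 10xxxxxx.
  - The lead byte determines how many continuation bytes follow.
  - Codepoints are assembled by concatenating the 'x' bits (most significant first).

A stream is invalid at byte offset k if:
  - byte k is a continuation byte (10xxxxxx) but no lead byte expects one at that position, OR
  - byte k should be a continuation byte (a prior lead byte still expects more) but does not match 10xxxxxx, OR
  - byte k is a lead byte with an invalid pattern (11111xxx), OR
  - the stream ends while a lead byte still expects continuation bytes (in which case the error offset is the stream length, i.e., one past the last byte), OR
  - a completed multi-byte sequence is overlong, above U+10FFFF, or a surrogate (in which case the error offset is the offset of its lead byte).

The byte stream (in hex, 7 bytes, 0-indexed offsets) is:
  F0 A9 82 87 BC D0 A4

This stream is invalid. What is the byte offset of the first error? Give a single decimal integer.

Answer: 4

Derivation:
Byte[0]=F0: 4-byte lead, need 3 cont bytes. acc=0x0
Byte[1]=A9: continuation. acc=(acc<<6)|0x29=0x29
Byte[2]=82: continuation. acc=(acc<<6)|0x02=0xA42
Byte[3]=87: continuation. acc=(acc<<6)|0x07=0x29087
Completed: cp=U+29087 (starts at byte 0)
Byte[4]=BC: INVALID lead byte (not 0xxx/110x/1110/11110)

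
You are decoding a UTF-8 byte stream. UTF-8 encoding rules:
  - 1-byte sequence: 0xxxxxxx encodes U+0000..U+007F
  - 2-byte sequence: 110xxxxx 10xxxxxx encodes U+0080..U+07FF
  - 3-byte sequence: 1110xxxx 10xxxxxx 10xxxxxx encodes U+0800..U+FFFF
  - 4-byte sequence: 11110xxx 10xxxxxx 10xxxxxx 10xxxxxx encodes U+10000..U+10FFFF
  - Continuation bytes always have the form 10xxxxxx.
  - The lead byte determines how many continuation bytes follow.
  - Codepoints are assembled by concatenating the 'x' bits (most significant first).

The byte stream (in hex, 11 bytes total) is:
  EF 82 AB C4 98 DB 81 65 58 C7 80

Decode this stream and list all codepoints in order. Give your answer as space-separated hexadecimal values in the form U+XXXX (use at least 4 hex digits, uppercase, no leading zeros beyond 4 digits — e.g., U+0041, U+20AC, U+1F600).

Answer: U+F0AB U+0118 U+06C1 U+0065 U+0058 U+01C0

Derivation:
Byte[0]=EF: 3-byte lead, need 2 cont bytes. acc=0xF
Byte[1]=82: continuation. acc=(acc<<6)|0x02=0x3C2
Byte[2]=AB: continuation. acc=(acc<<6)|0x2B=0xF0AB
Completed: cp=U+F0AB (starts at byte 0)
Byte[3]=C4: 2-byte lead, need 1 cont bytes. acc=0x4
Byte[4]=98: continuation. acc=(acc<<6)|0x18=0x118
Completed: cp=U+0118 (starts at byte 3)
Byte[5]=DB: 2-byte lead, need 1 cont bytes. acc=0x1B
Byte[6]=81: continuation. acc=(acc<<6)|0x01=0x6C1
Completed: cp=U+06C1 (starts at byte 5)
Byte[7]=65: 1-byte ASCII. cp=U+0065
Byte[8]=58: 1-byte ASCII. cp=U+0058
Byte[9]=C7: 2-byte lead, need 1 cont bytes. acc=0x7
Byte[10]=80: continuation. acc=(acc<<6)|0x00=0x1C0
Completed: cp=U+01C0 (starts at byte 9)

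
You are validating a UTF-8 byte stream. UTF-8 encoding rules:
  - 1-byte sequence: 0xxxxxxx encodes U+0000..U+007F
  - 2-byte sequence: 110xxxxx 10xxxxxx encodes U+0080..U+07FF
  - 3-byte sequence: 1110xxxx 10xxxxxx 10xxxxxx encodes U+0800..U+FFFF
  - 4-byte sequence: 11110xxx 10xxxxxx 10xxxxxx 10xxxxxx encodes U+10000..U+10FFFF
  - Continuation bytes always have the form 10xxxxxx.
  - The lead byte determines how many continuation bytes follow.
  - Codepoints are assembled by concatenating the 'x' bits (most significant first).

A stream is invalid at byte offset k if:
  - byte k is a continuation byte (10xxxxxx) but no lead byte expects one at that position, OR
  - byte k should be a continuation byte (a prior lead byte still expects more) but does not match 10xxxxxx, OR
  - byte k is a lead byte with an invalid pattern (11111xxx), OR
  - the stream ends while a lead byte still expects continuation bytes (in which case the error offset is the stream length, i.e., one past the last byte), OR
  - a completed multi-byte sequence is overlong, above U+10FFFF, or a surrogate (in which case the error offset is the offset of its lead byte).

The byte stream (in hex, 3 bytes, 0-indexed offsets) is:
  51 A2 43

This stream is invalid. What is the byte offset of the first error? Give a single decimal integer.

Byte[0]=51: 1-byte ASCII. cp=U+0051
Byte[1]=A2: INVALID lead byte (not 0xxx/110x/1110/11110)

Answer: 1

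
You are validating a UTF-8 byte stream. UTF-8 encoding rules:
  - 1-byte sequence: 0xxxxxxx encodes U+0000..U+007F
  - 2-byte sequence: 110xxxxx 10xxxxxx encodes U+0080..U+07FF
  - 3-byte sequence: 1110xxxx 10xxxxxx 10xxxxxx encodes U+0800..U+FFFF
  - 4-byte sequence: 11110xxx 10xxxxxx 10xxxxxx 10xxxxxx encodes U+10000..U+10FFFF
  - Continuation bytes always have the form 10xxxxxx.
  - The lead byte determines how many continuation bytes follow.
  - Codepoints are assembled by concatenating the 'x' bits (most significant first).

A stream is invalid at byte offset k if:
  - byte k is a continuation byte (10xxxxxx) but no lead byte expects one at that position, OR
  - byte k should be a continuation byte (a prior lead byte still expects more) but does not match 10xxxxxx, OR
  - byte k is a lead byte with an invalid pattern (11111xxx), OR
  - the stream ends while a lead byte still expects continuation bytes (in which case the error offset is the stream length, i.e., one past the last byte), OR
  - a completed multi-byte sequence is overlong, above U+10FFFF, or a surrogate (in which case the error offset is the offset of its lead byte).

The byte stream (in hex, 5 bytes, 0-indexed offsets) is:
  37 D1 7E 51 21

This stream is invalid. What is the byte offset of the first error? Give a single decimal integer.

Byte[0]=37: 1-byte ASCII. cp=U+0037
Byte[1]=D1: 2-byte lead, need 1 cont bytes. acc=0x11
Byte[2]=7E: expected 10xxxxxx continuation. INVALID

Answer: 2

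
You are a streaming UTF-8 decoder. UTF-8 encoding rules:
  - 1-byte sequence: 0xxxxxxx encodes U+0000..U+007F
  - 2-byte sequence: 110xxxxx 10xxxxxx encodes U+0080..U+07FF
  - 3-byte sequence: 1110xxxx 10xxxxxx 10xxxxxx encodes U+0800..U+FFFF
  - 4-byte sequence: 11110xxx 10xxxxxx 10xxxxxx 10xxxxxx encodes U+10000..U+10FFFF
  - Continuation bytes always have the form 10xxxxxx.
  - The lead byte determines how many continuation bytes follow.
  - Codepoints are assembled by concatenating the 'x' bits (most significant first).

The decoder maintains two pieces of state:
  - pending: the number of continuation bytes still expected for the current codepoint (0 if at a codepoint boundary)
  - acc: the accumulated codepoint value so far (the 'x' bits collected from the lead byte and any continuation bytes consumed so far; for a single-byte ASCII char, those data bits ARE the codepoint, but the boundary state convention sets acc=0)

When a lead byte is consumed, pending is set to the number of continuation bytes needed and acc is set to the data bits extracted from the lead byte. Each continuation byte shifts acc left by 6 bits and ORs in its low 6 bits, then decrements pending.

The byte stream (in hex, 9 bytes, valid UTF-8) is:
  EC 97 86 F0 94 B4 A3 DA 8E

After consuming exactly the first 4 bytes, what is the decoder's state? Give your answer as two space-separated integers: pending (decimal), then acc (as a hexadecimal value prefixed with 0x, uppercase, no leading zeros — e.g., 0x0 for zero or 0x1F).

Answer: 3 0x0

Derivation:
Byte[0]=EC: 3-byte lead. pending=2, acc=0xC
Byte[1]=97: continuation. acc=(acc<<6)|0x17=0x317, pending=1
Byte[2]=86: continuation. acc=(acc<<6)|0x06=0xC5C6, pending=0
Byte[3]=F0: 4-byte lead. pending=3, acc=0x0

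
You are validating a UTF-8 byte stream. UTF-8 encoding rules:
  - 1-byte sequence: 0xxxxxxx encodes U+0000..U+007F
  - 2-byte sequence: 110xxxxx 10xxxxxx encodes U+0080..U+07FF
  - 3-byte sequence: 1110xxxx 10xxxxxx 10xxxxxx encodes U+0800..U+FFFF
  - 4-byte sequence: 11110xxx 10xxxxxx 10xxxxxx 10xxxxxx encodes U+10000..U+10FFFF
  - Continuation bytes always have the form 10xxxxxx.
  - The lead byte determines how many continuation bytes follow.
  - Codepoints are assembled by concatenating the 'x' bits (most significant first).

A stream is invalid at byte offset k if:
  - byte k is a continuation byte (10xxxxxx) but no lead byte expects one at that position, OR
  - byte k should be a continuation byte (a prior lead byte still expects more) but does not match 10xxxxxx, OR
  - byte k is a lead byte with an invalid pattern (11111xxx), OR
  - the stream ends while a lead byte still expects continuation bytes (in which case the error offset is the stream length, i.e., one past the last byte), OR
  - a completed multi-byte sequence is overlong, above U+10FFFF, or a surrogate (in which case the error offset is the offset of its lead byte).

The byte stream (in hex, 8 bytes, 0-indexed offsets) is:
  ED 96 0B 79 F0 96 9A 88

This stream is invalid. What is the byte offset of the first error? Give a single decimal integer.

Answer: 2

Derivation:
Byte[0]=ED: 3-byte lead, need 2 cont bytes. acc=0xD
Byte[1]=96: continuation. acc=(acc<<6)|0x16=0x356
Byte[2]=0B: expected 10xxxxxx continuation. INVALID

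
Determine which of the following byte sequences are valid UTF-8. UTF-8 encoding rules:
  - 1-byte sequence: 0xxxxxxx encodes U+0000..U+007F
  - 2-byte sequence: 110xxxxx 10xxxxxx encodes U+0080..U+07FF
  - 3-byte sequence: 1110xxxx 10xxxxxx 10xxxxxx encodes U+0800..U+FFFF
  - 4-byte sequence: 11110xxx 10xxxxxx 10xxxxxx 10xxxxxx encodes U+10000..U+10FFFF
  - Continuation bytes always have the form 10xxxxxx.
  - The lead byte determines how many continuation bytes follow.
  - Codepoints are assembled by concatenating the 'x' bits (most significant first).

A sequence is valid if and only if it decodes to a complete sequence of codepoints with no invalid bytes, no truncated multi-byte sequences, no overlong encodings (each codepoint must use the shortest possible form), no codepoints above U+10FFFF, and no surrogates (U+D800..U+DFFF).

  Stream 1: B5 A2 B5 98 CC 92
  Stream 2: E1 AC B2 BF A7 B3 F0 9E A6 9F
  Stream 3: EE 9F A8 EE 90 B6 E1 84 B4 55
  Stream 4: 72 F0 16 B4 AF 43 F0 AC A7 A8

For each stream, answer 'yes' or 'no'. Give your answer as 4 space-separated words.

Stream 1: error at byte offset 0. INVALID
Stream 2: error at byte offset 3. INVALID
Stream 3: decodes cleanly. VALID
Stream 4: error at byte offset 2. INVALID

Answer: no no yes no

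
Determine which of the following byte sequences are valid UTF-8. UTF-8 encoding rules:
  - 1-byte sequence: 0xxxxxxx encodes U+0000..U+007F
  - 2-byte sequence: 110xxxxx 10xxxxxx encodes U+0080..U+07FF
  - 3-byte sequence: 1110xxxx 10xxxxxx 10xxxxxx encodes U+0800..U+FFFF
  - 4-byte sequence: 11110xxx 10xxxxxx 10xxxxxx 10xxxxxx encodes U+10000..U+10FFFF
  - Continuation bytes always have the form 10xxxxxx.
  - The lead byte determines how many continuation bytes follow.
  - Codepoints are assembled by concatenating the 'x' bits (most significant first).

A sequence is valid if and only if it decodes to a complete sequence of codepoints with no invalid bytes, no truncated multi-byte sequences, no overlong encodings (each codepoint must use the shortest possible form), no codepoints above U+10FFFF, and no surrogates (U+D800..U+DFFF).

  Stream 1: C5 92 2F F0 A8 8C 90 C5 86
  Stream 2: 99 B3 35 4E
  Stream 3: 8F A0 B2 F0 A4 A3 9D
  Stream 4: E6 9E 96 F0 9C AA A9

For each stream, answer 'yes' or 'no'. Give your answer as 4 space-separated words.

Stream 1: decodes cleanly. VALID
Stream 2: error at byte offset 0. INVALID
Stream 3: error at byte offset 0. INVALID
Stream 4: decodes cleanly. VALID

Answer: yes no no yes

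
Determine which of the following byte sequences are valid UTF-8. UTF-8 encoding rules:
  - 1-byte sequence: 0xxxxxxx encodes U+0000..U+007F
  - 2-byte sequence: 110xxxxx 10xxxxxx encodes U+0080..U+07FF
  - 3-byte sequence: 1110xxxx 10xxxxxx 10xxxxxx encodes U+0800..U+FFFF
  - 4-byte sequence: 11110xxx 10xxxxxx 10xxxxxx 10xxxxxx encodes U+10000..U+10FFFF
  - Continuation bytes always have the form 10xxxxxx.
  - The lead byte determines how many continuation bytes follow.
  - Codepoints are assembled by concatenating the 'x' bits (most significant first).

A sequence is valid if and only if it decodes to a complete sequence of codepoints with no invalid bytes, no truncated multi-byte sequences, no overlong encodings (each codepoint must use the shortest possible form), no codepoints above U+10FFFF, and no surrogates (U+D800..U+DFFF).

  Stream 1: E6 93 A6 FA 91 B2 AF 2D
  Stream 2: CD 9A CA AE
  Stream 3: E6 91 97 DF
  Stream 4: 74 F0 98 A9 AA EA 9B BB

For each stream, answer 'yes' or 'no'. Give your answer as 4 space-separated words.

Answer: no yes no yes

Derivation:
Stream 1: error at byte offset 3. INVALID
Stream 2: decodes cleanly. VALID
Stream 3: error at byte offset 4. INVALID
Stream 4: decodes cleanly. VALID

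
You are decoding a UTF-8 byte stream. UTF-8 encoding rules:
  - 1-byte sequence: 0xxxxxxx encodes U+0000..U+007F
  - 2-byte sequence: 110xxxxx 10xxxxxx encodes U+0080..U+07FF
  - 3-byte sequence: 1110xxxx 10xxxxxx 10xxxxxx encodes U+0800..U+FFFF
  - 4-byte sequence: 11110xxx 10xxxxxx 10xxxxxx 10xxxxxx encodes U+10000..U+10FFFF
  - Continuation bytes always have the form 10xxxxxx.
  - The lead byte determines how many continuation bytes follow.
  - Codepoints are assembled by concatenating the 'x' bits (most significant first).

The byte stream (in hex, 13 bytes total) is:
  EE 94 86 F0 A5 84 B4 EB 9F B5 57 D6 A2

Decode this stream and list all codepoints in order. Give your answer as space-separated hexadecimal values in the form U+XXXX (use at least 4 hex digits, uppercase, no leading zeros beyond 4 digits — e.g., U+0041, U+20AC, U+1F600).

Answer: U+E506 U+25134 U+B7F5 U+0057 U+05A2

Derivation:
Byte[0]=EE: 3-byte lead, need 2 cont bytes. acc=0xE
Byte[1]=94: continuation. acc=(acc<<6)|0x14=0x394
Byte[2]=86: continuation. acc=(acc<<6)|0x06=0xE506
Completed: cp=U+E506 (starts at byte 0)
Byte[3]=F0: 4-byte lead, need 3 cont bytes. acc=0x0
Byte[4]=A5: continuation. acc=(acc<<6)|0x25=0x25
Byte[5]=84: continuation. acc=(acc<<6)|0x04=0x944
Byte[6]=B4: continuation. acc=(acc<<6)|0x34=0x25134
Completed: cp=U+25134 (starts at byte 3)
Byte[7]=EB: 3-byte lead, need 2 cont bytes. acc=0xB
Byte[8]=9F: continuation. acc=(acc<<6)|0x1F=0x2DF
Byte[9]=B5: continuation. acc=(acc<<6)|0x35=0xB7F5
Completed: cp=U+B7F5 (starts at byte 7)
Byte[10]=57: 1-byte ASCII. cp=U+0057
Byte[11]=D6: 2-byte lead, need 1 cont bytes. acc=0x16
Byte[12]=A2: continuation. acc=(acc<<6)|0x22=0x5A2
Completed: cp=U+05A2 (starts at byte 11)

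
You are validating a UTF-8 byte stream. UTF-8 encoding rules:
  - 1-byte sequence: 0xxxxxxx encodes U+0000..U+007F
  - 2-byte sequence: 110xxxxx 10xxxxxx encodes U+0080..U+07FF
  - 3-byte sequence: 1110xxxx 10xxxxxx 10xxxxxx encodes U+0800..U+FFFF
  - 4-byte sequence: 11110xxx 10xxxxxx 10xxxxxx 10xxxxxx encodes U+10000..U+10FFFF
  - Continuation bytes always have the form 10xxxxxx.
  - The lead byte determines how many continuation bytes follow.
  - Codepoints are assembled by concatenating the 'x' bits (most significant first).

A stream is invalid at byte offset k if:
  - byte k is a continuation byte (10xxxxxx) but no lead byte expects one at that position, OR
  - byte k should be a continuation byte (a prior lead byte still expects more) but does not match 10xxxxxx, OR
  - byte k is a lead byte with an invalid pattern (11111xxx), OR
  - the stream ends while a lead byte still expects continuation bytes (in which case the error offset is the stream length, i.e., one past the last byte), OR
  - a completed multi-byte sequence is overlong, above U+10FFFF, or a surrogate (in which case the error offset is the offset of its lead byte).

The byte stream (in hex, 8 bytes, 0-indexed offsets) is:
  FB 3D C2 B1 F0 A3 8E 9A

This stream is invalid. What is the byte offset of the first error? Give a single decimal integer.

Byte[0]=FB: INVALID lead byte (not 0xxx/110x/1110/11110)

Answer: 0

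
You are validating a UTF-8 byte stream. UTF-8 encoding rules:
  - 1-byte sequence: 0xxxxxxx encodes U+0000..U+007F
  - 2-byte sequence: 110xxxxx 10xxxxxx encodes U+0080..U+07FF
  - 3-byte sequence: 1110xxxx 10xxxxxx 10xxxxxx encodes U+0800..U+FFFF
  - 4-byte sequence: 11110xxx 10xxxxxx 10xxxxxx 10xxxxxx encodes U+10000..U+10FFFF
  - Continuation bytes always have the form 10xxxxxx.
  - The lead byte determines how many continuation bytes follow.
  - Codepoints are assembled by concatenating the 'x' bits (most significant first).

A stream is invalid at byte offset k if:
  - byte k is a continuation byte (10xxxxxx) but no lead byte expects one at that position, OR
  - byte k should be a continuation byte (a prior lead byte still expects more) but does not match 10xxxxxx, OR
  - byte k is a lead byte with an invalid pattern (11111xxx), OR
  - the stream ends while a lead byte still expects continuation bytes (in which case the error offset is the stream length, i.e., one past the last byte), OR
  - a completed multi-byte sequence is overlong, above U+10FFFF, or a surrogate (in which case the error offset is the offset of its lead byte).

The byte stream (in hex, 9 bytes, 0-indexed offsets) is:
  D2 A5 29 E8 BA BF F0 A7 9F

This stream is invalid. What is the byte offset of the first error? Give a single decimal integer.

Byte[0]=D2: 2-byte lead, need 1 cont bytes. acc=0x12
Byte[1]=A5: continuation. acc=(acc<<6)|0x25=0x4A5
Completed: cp=U+04A5 (starts at byte 0)
Byte[2]=29: 1-byte ASCII. cp=U+0029
Byte[3]=E8: 3-byte lead, need 2 cont bytes. acc=0x8
Byte[4]=BA: continuation. acc=(acc<<6)|0x3A=0x23A
Byte[5]=BF: continuation. acc=(acc<<6)|0x3F=0x8EBF
Completed: cp=U+8EBF (starts at byte 3)
Byte[6]=F0: 4-byte lead, need 3 cont bytes. acc=0x0
Byte[7]=A7: continuation. acc=(acc<<6)|0x27=0x27
Byte[8]=9F: continuation. acc=(acc<<6)|0x1F=0x9DF
Byte[9]: stream ended, expected continuation. INVALID

Answer: 9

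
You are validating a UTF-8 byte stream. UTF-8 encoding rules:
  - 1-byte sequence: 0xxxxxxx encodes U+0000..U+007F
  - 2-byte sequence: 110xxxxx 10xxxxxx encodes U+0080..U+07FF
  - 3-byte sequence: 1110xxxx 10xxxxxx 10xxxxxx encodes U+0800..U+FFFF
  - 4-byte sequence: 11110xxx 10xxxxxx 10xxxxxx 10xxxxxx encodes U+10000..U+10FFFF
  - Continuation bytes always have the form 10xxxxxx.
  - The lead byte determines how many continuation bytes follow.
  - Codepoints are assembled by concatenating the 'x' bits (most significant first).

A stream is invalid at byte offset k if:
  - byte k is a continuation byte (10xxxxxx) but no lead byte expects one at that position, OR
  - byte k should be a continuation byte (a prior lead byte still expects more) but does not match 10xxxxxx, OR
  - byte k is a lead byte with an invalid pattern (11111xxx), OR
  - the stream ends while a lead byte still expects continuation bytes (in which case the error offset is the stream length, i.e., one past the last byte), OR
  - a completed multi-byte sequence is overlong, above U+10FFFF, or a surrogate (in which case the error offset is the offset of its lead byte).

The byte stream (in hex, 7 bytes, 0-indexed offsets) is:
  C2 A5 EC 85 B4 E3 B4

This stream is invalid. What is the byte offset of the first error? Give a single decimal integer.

Byte[0]=C2: 2-byte lead, need 1 cont bytes. acc=0x2
Byte[1]=A5: continuation. acc=(acc<<6)|0x25=0xA5
Completed: cp=U+00A5 (starts at byte 0)
Byte[2]=EC: 3-byte lead, need 2 cont bytes. acc=0xC
Byte[3]=85: continuation. acc=(acc<<6)|0x05=0x305
Byte[4]=B4: continuation. acc=(acc<<6)|0x34=0xC174
Completed: cp=U+C174 (starts at byte 2)
Byte[5]=E3: 3-byte lead, need 2 cont bytes. acc=0x3
Byte[6]=B4: continuation. acc=(acc<<6)|0x34=0xF4
Byte[7]: stream ended, expected continuation. INVALID

Answer: 7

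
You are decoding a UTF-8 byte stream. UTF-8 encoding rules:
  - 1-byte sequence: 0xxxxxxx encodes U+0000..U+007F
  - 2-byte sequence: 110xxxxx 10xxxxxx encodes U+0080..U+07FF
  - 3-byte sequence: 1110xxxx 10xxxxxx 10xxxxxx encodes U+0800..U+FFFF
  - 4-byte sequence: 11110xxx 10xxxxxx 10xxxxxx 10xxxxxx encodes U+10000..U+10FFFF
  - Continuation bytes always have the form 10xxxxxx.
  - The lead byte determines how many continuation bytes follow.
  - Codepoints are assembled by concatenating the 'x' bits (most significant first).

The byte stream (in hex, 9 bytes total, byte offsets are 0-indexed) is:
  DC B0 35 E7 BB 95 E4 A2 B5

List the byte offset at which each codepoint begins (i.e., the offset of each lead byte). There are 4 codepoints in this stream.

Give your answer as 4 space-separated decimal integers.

Byte[0]=DC: 2-byte lead, need 1 cont bytes. acc=0x1C
Byte[1]=B0: continuation. acc=(acc<<6)|0x30=0x730
Completed: cp=U+0730 (starts at byte 0)
Byte[2]=35: 1-byte ASCII. cp=U+0035
Byte[3]=E7: 3-byte lead, need 2 cont bytes. acc=0x7
Byte[4]=BB: continuation. acc=(acc<<6)|0x3B=0x1FB
Byte[5]=95: continuation. acc=(acc<<6)|0x15=0x7ED5
Completed: cp=U+7ED5 (starts at byte 3)
Byte[6]=E4: 3-byte lead, need 2 cont bytes. acc=0x4
Byte[7]=A2: continuation. acc=(acc<<6)|0x22=0x122
Byte[8]=B5: continuation. acc=(acc<<6)|0x35=0x48B5
Completed: cp=U+48B5 (starts at byte 6)

Answer: 0 2 3 6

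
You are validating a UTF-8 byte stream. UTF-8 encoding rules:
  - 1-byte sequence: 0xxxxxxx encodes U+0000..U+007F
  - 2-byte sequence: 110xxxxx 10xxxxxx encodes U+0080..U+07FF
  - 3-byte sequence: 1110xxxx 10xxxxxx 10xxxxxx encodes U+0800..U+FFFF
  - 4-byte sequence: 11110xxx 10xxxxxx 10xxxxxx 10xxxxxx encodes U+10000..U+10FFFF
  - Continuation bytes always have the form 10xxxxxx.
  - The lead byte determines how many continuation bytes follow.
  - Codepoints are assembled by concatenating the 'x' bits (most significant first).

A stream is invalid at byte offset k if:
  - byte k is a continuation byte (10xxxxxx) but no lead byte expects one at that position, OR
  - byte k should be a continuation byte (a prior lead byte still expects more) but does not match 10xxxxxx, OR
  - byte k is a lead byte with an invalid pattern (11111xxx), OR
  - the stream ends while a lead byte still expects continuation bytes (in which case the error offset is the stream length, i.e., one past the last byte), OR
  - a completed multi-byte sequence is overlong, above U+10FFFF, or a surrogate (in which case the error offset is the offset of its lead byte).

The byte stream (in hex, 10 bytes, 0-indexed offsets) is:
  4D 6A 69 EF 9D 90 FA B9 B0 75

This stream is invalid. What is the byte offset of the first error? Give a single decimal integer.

Answer: 6

Derivation:
Byte[0]=4D: 1-byte ASCII. cp=U+004D
Byte[1]=6A: 1-byte ASCII. cp=U+006A
Byte[2]=69: 1-byte ASCII. cp=U+0069
Byte[3]=EF: 3-byte lead, need 2 cont bytes. acc=0xF
Byte[4]=9D: continuation. acc=(acc<<6)|0x1D=0x3DD
Byte[5]=90: continuation. acc=(acc<<6)|0x10=0xF750
Completed: cp=U+F750 (starts at byte 3)
Byte[6]=FA: INVALID lead byte (not 0xxx/110x/1110/11110)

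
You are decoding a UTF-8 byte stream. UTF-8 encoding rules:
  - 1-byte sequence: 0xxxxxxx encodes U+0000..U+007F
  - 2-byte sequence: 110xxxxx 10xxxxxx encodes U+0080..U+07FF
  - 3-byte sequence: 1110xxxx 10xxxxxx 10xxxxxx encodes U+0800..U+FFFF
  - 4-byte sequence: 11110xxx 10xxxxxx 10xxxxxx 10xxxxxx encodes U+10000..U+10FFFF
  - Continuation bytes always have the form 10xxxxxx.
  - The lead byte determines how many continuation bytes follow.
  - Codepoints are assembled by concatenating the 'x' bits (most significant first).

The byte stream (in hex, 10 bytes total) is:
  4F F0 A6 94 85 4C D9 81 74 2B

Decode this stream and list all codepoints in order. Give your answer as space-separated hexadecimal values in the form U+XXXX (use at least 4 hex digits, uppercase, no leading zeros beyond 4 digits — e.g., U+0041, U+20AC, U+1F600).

Byte[0]=4F: 1-byte ASCII. cp=U+004F
Byte[1]=F0: 4-byte lead, need 3 cont bytes. acc=0x0
Byte[2]=A6: continuation. acc=(acc<<6)|0x26=0x26
Byte[3]=94: continuation. acc=(acc<<6)|0x14=0x994
Byte[4]=85: continuation. acc=(acc<<6)|0x05=0x26505
Completed: cp=U+26505 (starts at byte 1)
Byte[5]=4C: 1-byte ASCII. cp=U+004C
Byte[6]=D9: 2-byte lead, need 1 cont bytes. acc=0x19
Byte[7]=81: continuation. acc=(acc<<6)|0x01=0x641
Completed: cp=U+0641 (starts at byte 6)
Byte[8]=74: 1-byte ASCII. cp=U+0074
Byte[9]=2B: 1-byte ASCII. cp=U+002B

Answer: U+004F U+26505 U+004C U+0641 U+0074 U+002B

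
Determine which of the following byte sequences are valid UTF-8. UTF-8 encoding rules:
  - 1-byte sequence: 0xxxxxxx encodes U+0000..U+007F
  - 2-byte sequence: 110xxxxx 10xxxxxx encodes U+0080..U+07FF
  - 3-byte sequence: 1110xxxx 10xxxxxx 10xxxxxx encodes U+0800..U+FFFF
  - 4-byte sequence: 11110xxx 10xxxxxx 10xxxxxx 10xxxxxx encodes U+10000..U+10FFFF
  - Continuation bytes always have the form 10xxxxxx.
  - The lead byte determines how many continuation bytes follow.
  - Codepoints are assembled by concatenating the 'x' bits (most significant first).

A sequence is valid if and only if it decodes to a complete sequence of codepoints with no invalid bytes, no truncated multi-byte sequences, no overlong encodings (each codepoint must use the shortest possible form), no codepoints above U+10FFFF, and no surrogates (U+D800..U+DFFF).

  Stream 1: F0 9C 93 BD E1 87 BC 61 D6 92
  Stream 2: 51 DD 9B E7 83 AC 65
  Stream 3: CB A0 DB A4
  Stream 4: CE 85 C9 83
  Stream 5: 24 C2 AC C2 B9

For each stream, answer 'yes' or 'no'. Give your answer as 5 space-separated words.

Stream 1: decodes cleanly. VALID
Stream 2: decodes cleanly. VALID
Stream 3: decodes cleanly. VALID
Stream 4: decodes cleanly. VALID
Stream 5: decodes cleanly. VALID

Answer: yes yes yes yes yes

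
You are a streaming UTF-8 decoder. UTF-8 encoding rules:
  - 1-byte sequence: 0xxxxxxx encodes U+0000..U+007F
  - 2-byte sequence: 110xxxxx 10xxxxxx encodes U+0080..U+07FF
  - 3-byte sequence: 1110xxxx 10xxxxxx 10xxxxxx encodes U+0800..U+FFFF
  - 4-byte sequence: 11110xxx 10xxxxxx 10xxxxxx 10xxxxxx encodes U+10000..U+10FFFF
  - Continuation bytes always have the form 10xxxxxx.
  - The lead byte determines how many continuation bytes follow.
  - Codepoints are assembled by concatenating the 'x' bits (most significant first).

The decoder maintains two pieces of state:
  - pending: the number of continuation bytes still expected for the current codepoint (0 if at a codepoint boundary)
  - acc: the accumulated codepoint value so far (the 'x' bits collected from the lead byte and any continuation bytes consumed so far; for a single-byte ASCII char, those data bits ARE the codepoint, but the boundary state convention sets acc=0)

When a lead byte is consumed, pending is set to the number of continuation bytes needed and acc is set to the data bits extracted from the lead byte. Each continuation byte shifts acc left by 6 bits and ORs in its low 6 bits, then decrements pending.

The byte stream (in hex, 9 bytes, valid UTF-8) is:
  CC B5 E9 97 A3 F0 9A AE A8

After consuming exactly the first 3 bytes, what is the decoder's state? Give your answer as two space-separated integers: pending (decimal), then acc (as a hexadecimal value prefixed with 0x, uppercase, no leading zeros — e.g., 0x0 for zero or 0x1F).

Byte[0]=CC: 2-byte lead. pending=1, acc=0xC
Byte[1]=B5: continuation. acc=(acc<<6)|0x35=0x335, pending=0
Byte[2]=E9: 3-byte lead. pending=2, acc=0x9

Answer: 2 0x9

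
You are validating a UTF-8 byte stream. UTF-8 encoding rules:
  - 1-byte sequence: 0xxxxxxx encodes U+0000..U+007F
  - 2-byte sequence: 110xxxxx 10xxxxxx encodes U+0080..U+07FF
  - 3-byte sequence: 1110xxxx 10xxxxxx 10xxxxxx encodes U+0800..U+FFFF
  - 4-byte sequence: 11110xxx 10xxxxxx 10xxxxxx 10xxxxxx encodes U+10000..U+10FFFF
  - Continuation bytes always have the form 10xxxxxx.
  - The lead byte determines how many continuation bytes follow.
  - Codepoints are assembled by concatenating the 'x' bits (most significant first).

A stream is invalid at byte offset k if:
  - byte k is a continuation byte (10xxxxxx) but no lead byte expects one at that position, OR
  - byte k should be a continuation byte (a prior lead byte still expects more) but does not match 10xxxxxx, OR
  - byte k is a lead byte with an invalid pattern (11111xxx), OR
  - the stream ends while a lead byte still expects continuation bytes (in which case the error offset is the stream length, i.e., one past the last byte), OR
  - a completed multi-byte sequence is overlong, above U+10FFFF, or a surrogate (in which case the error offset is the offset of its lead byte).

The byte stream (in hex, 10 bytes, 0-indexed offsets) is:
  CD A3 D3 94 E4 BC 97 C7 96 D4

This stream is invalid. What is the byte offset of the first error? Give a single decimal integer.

Byte[0]=CD: 2-byte lead, need 1 cont bytes. acc=0xD
Byte[1]=A3: continuation. acc=(acc<<6)|0x23=0x363
Completed: cp=U+0363 (starts at byte 0)
Byte[2]=D3: 2-byte lead, need 1 cont bytes. acc=0x13
Byte[3]=94: continuation. acc=(acc<<6)|0x14=0x4D4
Completed: cp=U+04D4 (starts at byte 2)
Byte[4]=E4: 3-byte lead, need 2 cont bytes. acc=0x4
Byte[5]=BC: continuation. acc=(acc<<6)|0x3C=0x13C
Byte[6]=97: continuation. acc=(acc<<6)|0x17=0x4F17
Completed: cp=U+4F17 (starts at byte 4)
Byte[7]=C7: 2-byte lead, need 1 cont bytes. acc=0x7
Byte[8]=96: continuation. acc=(acc<<6)|0x16=0x1D6
Completed: cp=U+01D6 (starts at byte 7)
Byte[9]=D4: 2-byte lead, need 1 cont bytes. acc=0x14
Byte[10]: stream ended, expected continuation. INVALID

Answer: 10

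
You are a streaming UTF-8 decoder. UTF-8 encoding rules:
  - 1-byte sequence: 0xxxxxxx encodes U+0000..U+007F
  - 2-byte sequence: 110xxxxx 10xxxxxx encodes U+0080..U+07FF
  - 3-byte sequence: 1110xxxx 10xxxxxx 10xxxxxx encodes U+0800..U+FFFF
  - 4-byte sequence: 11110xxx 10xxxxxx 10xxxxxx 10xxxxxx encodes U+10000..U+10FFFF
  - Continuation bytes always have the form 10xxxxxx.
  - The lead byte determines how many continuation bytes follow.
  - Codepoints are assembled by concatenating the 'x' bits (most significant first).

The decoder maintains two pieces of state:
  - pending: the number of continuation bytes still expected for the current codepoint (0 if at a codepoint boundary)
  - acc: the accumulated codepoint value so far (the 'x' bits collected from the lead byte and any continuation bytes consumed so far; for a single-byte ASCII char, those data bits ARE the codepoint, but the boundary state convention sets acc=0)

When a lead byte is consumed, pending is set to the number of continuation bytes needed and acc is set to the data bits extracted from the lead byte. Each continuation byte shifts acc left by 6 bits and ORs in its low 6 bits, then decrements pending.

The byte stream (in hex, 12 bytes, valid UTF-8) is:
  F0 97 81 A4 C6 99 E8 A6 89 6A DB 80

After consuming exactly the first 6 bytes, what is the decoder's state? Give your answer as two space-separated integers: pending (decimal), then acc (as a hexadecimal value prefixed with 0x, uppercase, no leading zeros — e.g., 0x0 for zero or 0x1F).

Answer: 0 0x199

Derivation:
Byte[0]=F0: 4-byte lead. pending=3, acc=0x0
Byte[1]=97: continuation. acc=(acc<<6)|0x17=0x17, pending=2
Byte[2]=81: continuation. acc=(acc<<6)|0x01=0x5C1, pending=1
Byte[3]=A4: continuation. acc=(acc<<6)|0x24=0x17064, pending=0
Byte[4]=C6: 2-byte lead. pending=1, acc=0x6
Byte[5]=99: continuation. acc=(acc<<6)|0x19=0x199, pending=0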